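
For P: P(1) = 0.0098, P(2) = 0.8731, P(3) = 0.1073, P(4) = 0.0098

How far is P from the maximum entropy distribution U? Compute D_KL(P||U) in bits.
1.3527 bits

U(i) = 1/4 for all i

D_KL(P||U) = Σ P(x) log₂(P(x) / (1/4))
           = Σ P(x) log₂(P(x)) + log₂(4)
           = log₂(4) - H(P)

H(P) = -Σ P(x) log₂(P(x)):
  -P(1)·log₂(P(1)) = -(0.0098)·log₂(0.0098) = 0.06540
  -P(2)·log₂(P(2)) = -(0.8731)·log₂(0.8731) = 0.17094
  -P(3)·log₂(P(3)) = -(0.1073)·log₂(0.1073) = 0.34554
  -P(4)·log₂(P(4)) = -(0.0098)·log₂(0.0098) = 0.06540
H(P) = 0.06540 + 0.17094 + 0.34554 + 0.06540 = 0.64728 bits

log₂(4) = 2.00000 bits

D_KL(P||U) = 2.00000 - 0.64728 = 1.35272 ≈ 1.3527 bits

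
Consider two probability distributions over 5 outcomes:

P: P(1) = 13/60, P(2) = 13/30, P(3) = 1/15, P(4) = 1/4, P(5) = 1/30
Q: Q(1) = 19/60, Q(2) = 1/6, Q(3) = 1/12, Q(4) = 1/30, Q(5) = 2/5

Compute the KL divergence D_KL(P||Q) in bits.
1.0645 bits

D_KL(P||Q) = Σ P(x) log₂(P(x)/Q(x))

Computing term by term:
  P(1)·log₂(P(1)/Q(1)) = (13/60)·log₂((13/60)/(19/60)) = -0.11862
  P(2)·log₂(P(2)/Q(2)) = (13/30)·log₂((13/30)/(1/6)) = 0.59736
  P(3)·log₂(P(3)/Q(3)) = (1/15)·log₂((1/15)/(1/12)) = -0.02146
  P(4)·log₂(P(4)/Q(4)) = (1/4)·log₂((1/4)/(1/30)) = 0.72672
  P(5)·log₂(P(5)/Q(5)) = (1/30)·log₂((1/30)/(2/5)) = -0.11950

D_KL(P||Q) = -0.11862 + 0.59736 - 0.02146 + 0.72672 - 0.11950 = 1.06450 ≈ 1.0645 bits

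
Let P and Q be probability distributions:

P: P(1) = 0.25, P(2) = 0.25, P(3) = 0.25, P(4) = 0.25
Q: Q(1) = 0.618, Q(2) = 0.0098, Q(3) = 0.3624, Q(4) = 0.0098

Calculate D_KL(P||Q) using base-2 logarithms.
1.8762 bits

D_KL(P||Q) = Σ P(x) log₂(P(x)/Q(x))

Computing term by term:
  P(1)·log₂(P(1)/Q(1)) = 0.25·log₂(0.25/0.618) = -0.32642
  P(2)·log₂(P(2)/Q(2)) = 0.25·log₂(0.25/0.0098) = 1.16825
  P(3)·log₂(P(3)/Q(3)) = 0.25·log₂(0.25/0.3624) = -0.13391
  P(4)·log₂(P(4)/Q(4)) = 0.25·log₂(0.25/0.0098) = 1.16825

D_KL(P||Q) = -0.32642 + 1.16825 - 0.13391 + 1.16825 = 1.87617 ≈ 1.8762 bits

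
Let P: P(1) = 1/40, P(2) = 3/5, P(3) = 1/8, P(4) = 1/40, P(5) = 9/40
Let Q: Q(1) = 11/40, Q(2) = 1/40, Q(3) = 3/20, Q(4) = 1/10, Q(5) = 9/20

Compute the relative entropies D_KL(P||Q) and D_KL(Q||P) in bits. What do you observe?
D_KL(P||Q) = 2.3566 bits, D_KL(Q||P) = 1.5262 bits. The two directions give different values (D_KL(P||Q) exceeds D_KL(Q||P) by 0.8304 bits): KL divergence is asymmetric.

D_KL(P||Q) = Σ P(x) log₂(P(x)/Q(x))

Computing term by term:
  P(1)·log₂(P(1)/Q(1)) = (1/40)·log₂((1/40)/(11/40)) = -0.08649
  P(2)·log₂(P(2)/Q(2)) = (3/5)·log₂((3/5)/(1/40)) = 2.75098
  P(3)·log₂(P(3)/Q(3)) = (1/8)·log₂((1/8)/(3/20)) = -0.03288
  P(4)·log₂(P(4)/Q(4)) = (1/40)·log₂((1/40)/(1/10)) = -0.05000
  P(5)·log₂(P(5)/Q(5)) = (9/40)·log₂((9/40)/(9/20)) = -0.22500

D_KL(P||Q) = -0.08649 + 2.75098 - 0.03288 - 0.05000 - 0.22500 = 2.35661 ≈ 2.3566 bits

D_KL(Q||P) = Σ Q(x) log₂(Q(x)/P(x))

Computing term by term:
  Q(1)·log₂(Q(1)/P(1)) = (11/40)·log₂((11/40)/(1/40)) = 0.95134
  Q(2)·log₂(Q(2)/P(2)) = (1/40)·log₂((1/40)/(3/5)) = -0.11462
  Q(3)·log₂(Q(3)/P(3)) = (3/20)·log₂((3/20)/(1/8)) = 0.03946
  Q(4)·log₂(Q(4)/P(4)) = (1/10)·log₂((1/10)/(1/40)) = 0.20000
  Q(5)·log₂(Q(5)/P(5)) = (9/20)·log₂((9/20)/(9/40)) = 0.45000

D_KL(Q||P) = 0.95134 - 0.11462 + 0.03946 + 0.20000 + 0.45000 = 1.52618 ≈ 1.5262 bits

These are NOT equal (difference: 0.8304 bits). KL divergence is asymmetric: D_KL(P||Q) ≠ D_KL(Q||P) in general.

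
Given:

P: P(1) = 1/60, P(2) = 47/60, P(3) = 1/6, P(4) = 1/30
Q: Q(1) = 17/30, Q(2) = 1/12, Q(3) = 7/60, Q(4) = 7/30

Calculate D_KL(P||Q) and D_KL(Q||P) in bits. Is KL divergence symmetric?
D_KL(P||Q) = 2.4396 bits, D_KL(Q||P) = 3.2085 bits. No, KL divergence is not symmetric.

D_KL(P||Q) = Σ P(x) log₂(P(x)/Q(x))

Computing term by term:
  P(1)·log₂(P(1)/Q(1)) = (1/60)·log₂((1/60)/(17/30)) = -0.08479
  P(2)·log₂(P(2)/Q(2)) = (47/60)·log₂((47/60)/(1/12)) = 2.53225
  P(3)·log₂(P(3)/Q(3)) = (1/6)·log₂((1/6)/(7/60)) = 0.08576
  P(4)·log₂(P(4)/Q(4)) = (1/30)·log₂((1/30)/(7/30)) = -0.09358

D_KL(P||Q) = -0.08479 + 2.53225 + 0.08576 - 0.09358 = 2.43964 ≈ 2.4396 bits

D_KL(Q||P) = Σ Q(x) log₂(Q(x)/P(x))

Computing term by term:
  Q(1)·log₂(Q(1)/P(1)) = (17/30)·log₂((17/30)/(1/60)) = 2.88290
  Q(2)·log₂(Q(2)/P(2)) = (1/12)·log₂((1/12)/(47/60)) = -0.26939
  Q(3)·log₂(Q(3)/P(3)) = (7/60)·log₂((7/60)/(1/6)) = -0.06003
  Q(4)·log₂(Q(4)/P(4)) = (7/30)·log₂((7/30)/(1/30)) = 0.65505

D_KL(Q||P) = 2.88290 - 0.26939 - 0.06003 + 0.65505 = 3.20853 ≈ 3.2085 bits

These are NOT equal (difference: 0.7689 bits). KL divergence is asymmetric: D_KL(P||Q) ≠ D_KL(Q||P) in general.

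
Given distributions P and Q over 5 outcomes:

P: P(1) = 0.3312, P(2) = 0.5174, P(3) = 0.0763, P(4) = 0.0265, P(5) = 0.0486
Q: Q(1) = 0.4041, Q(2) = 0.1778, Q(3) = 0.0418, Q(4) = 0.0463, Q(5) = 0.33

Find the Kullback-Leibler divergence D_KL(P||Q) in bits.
0.6129 bits

D_KL(P||Q) = Σ P(x) log₂(P(x)/Q(x))

Computing term by term:
  P(1)·log₂(P(1)/Q(1)) = 0.3312·log₂(0.3312/0.4041) = -0.09506
  P(2)·log₂(P(2)/Q(2)) = 0.5174·log₂(0.5174/0.1778) = 0.79733
  P(3)·log₂(P(3)/Q(3)) = 0.0763·log₂(0.0763/0.0418) = 0.06624
  P(4)·log₂(P(4)/Q(4)) = 0.0265·log₂(0.0265/0.0463) = -0.02133
  P(5)·log₂(P(5)/Q(5)) = 0.0486·log₂(0.0486/0.33) = -0.13430

D_KL(P||Q) = -0.09506 + 0.79733 + 0.06624 - 0.02133 - 0.13430 = 0.61288 ≈ 0.6129 bits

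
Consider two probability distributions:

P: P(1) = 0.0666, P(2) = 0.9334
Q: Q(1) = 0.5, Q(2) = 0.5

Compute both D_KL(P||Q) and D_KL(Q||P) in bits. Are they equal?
D_KL(P||Q) = 0.6469 bits, D_KL(Q||P) = 1.0039 bits. No, they are not equal.

D_KL(P||Q) = Σ P(x) log₂(P(x)/Q(x))

Computing term by term:
  P(1)·log₂(P(1)/Q(1)) = 0.0666·log₂(0.0666/0.5) = -0.19370
  P(2)·log₂(P(2)/Q(2)) = 0.9334·log₂(0.9334/0.5) = 0.84059

D_KL(P||Q) = -0.19370 + 0.84059 = 0.64689 ≈ 0.6469 bits

D_KL(Q||P) = Σ Q(x) log₂(Q(x)/P(x))

Computing term by term:
  Q(1)·log₂(Q(1)/P(1)) = 0.5·log₂(0.5/0.0666) = 1.45417
  Q(2)·log₂(Q(2)/P(2)) = 0.5·log₂(0.5/0.9334) = -0.45028

D_KL(Q||P) = 1.45417 - 0.45028 = 1.00389 ≈ 1.0039 bits

These are NOT equal (difference: 0.3570 bits). KL divergence is asymmetric: D_KL(P||Q) ≠ D_KL(Q||P) in general.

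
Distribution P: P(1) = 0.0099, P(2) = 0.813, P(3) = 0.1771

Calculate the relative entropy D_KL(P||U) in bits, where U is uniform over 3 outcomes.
0.8339 bits

U(i) = 1/3 for all i

D_KL(P||U) = Σ P(x) log₂(P(x) / (1/3))
           = Σ P(x) log₂(P(x)) + log₂(3)
           = log₂(3) - H(P)

H(P) = -Σ P(x) log₂(P(x)):
  -P(1)·log₂(P(1)) = -(0.0099)·log₂(0.0099) = 0.06592
  -P(2)·log₂(P(2)) = -(0.813)·log₂(0.813) = 0.24282
  -P(3)·log₂(P(3)) = -(0.1771)·log₂(0.1771) = 0.44228
H(P) = 0.06592 + 0.24282 + 0.44228 = 0.75102 bits

log₂(3) = 1.58496 bits

D_KL(P||U) = 1.58496 - 0.75102 = 0.83394 ≈ 0.8339 bits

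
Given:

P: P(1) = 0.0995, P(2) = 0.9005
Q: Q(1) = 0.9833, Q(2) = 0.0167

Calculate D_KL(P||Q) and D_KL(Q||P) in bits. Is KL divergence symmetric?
D_KL(P||Q) = 4.8516 bits, D_KL(Q||P) = 3.1536 bits. No, KL divergence is not symmetric.

D_KL(P||Q) = Σ P(x) log₂(P(x)/Q(x))

Computing term by term:
  P(1)·log₂(P(1)/Q(1)) = 0.0995·log₂(0.0995/0.9833) = -0.32883
  P(2)·log₂(P(2)/Q(2)) = 0.9005·log₂(0.9005/0.0167) = 5.18040

D_KL(P||Q) = -0.32883 + 5.18040 = 4.85157 ≈ 4.8516 bits

D_KL(Q||P) = Σ Q(x) log₂(Q(x)/P(x))

Computing term by term:
  Q(1)·log₂(Q(1)/P(1)) = 0.9833·log₂(0.9833/0.0995) = 3.24967
  Q(2)·log₂(Q(2)/P(2)) = 0.0167·log₂(0.0167/0.9005) = -0.09607

D_KL(Q||P) = 3.24967 - 0.09607 = 3.15360 ≈ 3.1536 bits

These are NOT equal (difference: 1.6980 bits). KL divergence is asymmetric: D_KL(P||Q) ≠ D_KL(Q||P) in general.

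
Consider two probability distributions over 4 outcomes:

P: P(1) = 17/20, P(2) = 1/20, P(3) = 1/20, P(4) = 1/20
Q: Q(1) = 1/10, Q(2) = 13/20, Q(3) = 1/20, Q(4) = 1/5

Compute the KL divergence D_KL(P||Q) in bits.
2.3393 bits

D_KL(P||Q) = Σ P(x) log₂(P(x)/Q(x))

Computing term by term:
  P(1)·log₂(P(1)/Q(1)) = (17/20)·log₂((17/20)/(1/10)) = 2.62434
  P(2)·log₂(P(2)/Q(2)) = (1/20)·log₂((1/20)/(13/20)) = -0.18502
  P(3)·log₂(P(3)/Q(3)) = (1/20)·log₂((1/20)/(1/20)) = 0.00000
  P(4)·log₂(P(4)/Q(4)) = (1/20)·log₂((1/20)/(1/5)) = -0.10000

D_KL(P||Q) = 2.62434 - 0.18502 + 0.00000 - 0.10000 = 2.33932 ≈ 2.3393 bits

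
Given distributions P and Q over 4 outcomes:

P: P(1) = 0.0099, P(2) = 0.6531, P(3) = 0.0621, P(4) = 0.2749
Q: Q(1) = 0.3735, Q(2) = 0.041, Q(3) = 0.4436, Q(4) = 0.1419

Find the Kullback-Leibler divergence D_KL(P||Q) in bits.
2.6425 bits

D_KL(P||Q) = Σ P(x) log₂(P(x)/Q(x))

Computing term by term:
  P(1)·log₂(P(1)/Q(1)) = 0.0099·log₂(0.0099/0.3735) = -0.05185
  P(2)·log₂(P(2)/Q(2)) = 0.6531·log₂(0.6531/0.041) = 2.60823
  P(3)·log₂(P(3)/Q(3)) = 0.0621·log₂(0.0621/0.4436) = -0.17615
  P(4)·log₂(P(4)/Q(4)) = 0.2749·log₂(0.2749/0.1419) = 0.26226

D_KL(P||Q) = -0.05185 + 2.60823 - 0.17615 + 0.26226 = 2.64249 ≈ 2.6425 bits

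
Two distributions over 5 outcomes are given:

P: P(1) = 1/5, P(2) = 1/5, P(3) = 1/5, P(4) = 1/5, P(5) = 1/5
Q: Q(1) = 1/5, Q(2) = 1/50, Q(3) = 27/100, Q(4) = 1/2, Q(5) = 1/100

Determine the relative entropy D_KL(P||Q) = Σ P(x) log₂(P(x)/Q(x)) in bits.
1.1778 bits

D_KL(P||Q) = Σ P(x) log₂(P(x)/Q(x))

Computing term by term:
  P(1)·log₂(P(1)/Q(1)) = (1/5)·log₂((1/5)/(1/5)) = 0.00000
  P(2)·log₂(P(2)/Q(2)) = (1/5)·log₂((1/5)/(1/50)) = 0.66439
  P(3)·log₂(P(3)/Q(3)) = (1/5)·log₂((1/5)/(27/100)) = -0.08659
  P(4)·log₂(P(4)/Q(4)) = (1/5)·log₂((1/5)/(1/2)) = -0.26439
  P(5)·log₂(P(5)/Q(5)) = (1/5)·log₂((1/5)/(1/100)) = 0.86439

D_KL(P||Q) = 0.00000 + 0.66439 - 0.08659 - 0.26439 + 0.86439 = 1.17780 ≈ 1.1778 bits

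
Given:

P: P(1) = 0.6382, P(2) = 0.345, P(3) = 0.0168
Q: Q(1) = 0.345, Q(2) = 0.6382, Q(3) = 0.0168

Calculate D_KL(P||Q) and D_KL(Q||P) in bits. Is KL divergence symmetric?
D_KL(P||Q) = 0.2602 bits, D_KL(Q||P) = 0.2602 bits. The two values coincide for this particular pair, but no — KL divergence is not symmetric in general.

D_KL(P||Q) = Σ P(x) log₂(P(x)/Q(x))

Computing term by term:
  P(1)·log₂(P(1)/Q(1)) = 0.6382·log₂(0.6382/0.345) = 0.56635
  P(2)·log₂(P(2)/Q(2)) = 0.345·log₂(0.345/0.6382) = -0.30616
  P(3)·log₂(P(3)/Q(3)) = 0.0168·log₂(0.0168/0.0168) = 0.00000

D_KL(P||Q) = 0.56635 - 0.30616 + 0.00000 = 0.26019 ≈ 0.2602 bits

D_KL(Q||P) = Σ Q(x) log₂(Q(x)/P(x))

Computing term by term:
  Q(1)·log₂(Q(1)/P(1)) = 0.345·log₂(0.345/0.6382) = -0.30616
  Q(2)·log₂(Q(2)/P(2)) = 0.6382·log₂(0.6382/0.345) = 0.56635
  Q(3)·log₂(Q(3)/P(3)) = 0.0168·log₂(0.0168/0.0168) = 0.00000

D_KL(Q||P) = -0.30616 + 0.56635 + 0.00000 = 0.26019 ≈ 0.2602 bits

These ARE equal here. Q is P with outcomes relabeled (Q(1) = P(2), Q(2) = P(1)) by a relabeling that is its own inverse, so the two sums contain exactly the same terms in a different order. This is a special case — KL divergence is not symmetric in general: D_KL(P||Q) ≠ D_KL(Q||P) for most P, Q.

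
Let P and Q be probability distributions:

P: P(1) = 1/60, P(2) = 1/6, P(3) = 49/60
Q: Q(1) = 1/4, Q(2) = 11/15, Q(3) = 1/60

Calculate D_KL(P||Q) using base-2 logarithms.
4.1640 bits

D_KL(P||Q) = Σ P(x) log₂(P(x)/Q(x))

Computing term by term:
  P(1)·log₂(P(1)/Q(1)) = (1/60)·log₂((1/60)/(1/4)) = -0.06511
  P(2)·log₂(P(2)/Q(2)) = (1/6)·log₂((1/6)/(11/15)) = -0.35625
  P(3)·log₂(P(3)/Q(3)) = (49/60)·log₂((49/60)/(1/60)) = 4.58535

D_KL(P||Q) = -0.06511 - 0.35625 + 4.58535 = 4.16399 ≈ 4.1640 bits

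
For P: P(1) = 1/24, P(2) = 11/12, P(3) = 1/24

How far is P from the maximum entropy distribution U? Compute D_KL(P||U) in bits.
1.0878 bits

U(i) = 1/3 for all i

D_KL(P||U) = Σ P(x) log₂(P(x) / (1/3))
           = Σ P(x) log₂(P(x)) + log₂(3)
           = log₂(3) - H(P)

H(P) = -Σ P(x) log₂(P(x)):
  -P(1)·log₂(P(1)) = -(1/24)·log₂(1/24) = 0.19104
  -P(2)·log₂(P(2)) = -(11/12)·log₂(11/12) = 0.11507
  -P(3)·log₂(P(3)) = -(1/24)·log₂(1/24) = 0.19104
H(P) = 0.19104 + 0.11507 + 0.19104 = 0.49715 bits

log₂(3) = 1.58496 bits

D_KL(P||U) = 1.58496 - 0.49715 = 1.08781 ≈ 1.0878 bits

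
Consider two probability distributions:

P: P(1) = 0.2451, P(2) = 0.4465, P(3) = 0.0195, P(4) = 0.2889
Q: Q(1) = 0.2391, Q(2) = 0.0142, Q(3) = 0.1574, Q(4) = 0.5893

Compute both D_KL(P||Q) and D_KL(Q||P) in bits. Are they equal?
D_KL(P||Q) = 1.8741 bits, D_KL(Q||P) = 1.0011 bits. No, they are not equal.

D_KL(P||Q) = Σ P(x) log₂(P(x)/Q(x))

Computing term by term:
  P(1)·log₂(P(1)/Q(1)) = 0.2451·log₂(0.2451/0.2391) = 0.00876
  P(2)·log₂(P(2)/Q(2)) = 0.4465·log₂(0.4465/0.0142) = 2.22120
  P(3)·log₂(P(3)/Q(3)) = 0.0195·log₂(0.0195/0.1574) = -0.05875
  P(4)·log₂(P(4)/Q(4)) = 0.2889·log₂(0.2889/0.5893) = -0.29711

D_KL(P||Q) = 0.00876 + 2.22120 - 0.05875 - 0.29711 = 1.87410 ≈ 1.8741 bits

D_KL(Q||P) = Σ Q(x) log₂(Q(x)/P(x))

Computing term by term:
  Q(1)·log₂(Q(1)/P(1)) = 0.2391·log₂(0.2391/0.2451) = -0.00855
  Q(2)·log₂(Q(2)/P(2)) = 0.0142·log₂(0.0142/0.4465) = -0.07064
  Q(3)·log₂(Q(3)/P(3)) = 0.1574·log₂(0.1574/0.0195) = 0.47423
  Q(4)·log₂(Q(4)/P(4)) = 0.5893·log₂(0.5893/0.2889) = 0.60606

D_KL(Q||P) = -0.00855 - 0.07064 + 0.47423 + 0.60606 = 1.00110 ≈ 1.0011 bits

These are NOT equal (difference: 0.8730 bits). KL divergence is asymmetric: D_KL(P||Q) ≠ D_KL(Q||P) in general.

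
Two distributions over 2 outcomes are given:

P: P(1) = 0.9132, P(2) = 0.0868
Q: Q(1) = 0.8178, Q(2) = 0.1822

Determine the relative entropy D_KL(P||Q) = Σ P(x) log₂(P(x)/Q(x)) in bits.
0.0525 bits

D_KL(P||Q) = Σ P(x) log₂(P(x)/Q(x))

Computing term by term:
  P(1)·log₂(P(1)/Q(1)) = 0.9132·log₂(0.9132/0.8178) = 0.14537
  P(2)·log₂(P(2)/Q(2)) = 0.0868·log₂(0.0868/0.1822) = -0.09285

D_KL(P||Q) = 0.14537 - 0.09285 = 0.05252 ≈ 0.0525 bits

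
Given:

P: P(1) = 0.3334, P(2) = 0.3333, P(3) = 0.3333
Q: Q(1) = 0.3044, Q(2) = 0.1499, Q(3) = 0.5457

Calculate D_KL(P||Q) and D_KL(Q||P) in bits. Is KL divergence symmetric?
D_KL(P||Q) = 0.1909 bits, D_KL(Q||P) = 0.1754 bits. No, KL divergence is not symmetric.

D_KL(P||Q) = Σ P(x) log₂(P(x)/Q(x))

Computing term by term:
  P(1)·log₂(P(1)/Q(1)) = 0.3334·log₂(0.3334/0.3044) = 0.04377
  P(2)·log₂(P(2)/Q(2)) = 0.3333·log₂(0.3333/0.1499) = 0.38424
  P(3)·log₂(P(3)/Q(3)) = 0.3333·log₂(0.3333/0.5457) = -0.23707

D_KL(P||Q) = 0.04377 + 0.38424 - 0.23707 = 0.19094 ≈ 0.1909 bits

D_KL(Q||P) = Σ Q(x) log₂(Q(x)/P(x))

Computing term by term:
  Q(1)·log₂(Q(1)/P(1)) = 0.3044·log₂(0.3044/0.3334) = -0.03996
  Q(2)·log₂(Q(2)/P(2)) = 0.1499·log₂(0.1499/0.3333) = -0.17281
  Q(3)·log₂(Q(3)/P(3)) = 0.5457·log₂(0.5457/0.3333) = 0.38815

D_KL(Q||P) = -0.03996 - 0.17281 + 0.38815 = 0.17538 ≈ 0.1754 bits

These are NOT equal (difference: 0.0155 bits). KL divergence is asymmetric: D_KL(P||Q) ≠ D_KL(Q||P) in general.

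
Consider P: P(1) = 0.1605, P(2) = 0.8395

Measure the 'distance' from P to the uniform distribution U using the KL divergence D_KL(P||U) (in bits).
0.3645 bits

U(i) = 1/2 for all i

D_KL(P||U) = Σ P(x) log₂(P(x) / (1/2))
           = Σ P(x) log₂(P(x)) + log₂(2)
           = log₂(2) - H(P)

H(P) = -Σ P(x) log₂(P(x)):
  -P(1)·log₂(P(1)) = -(0.1605)·log₂(0.1605) = 0.42362
  -P(2)·log₂(P(2)) = -(0.8395)·log₂(0.8395) = 0.21189
H(P) = 0.42362 + 0.21189 = 0.63551 bits

log₂(2) = 1.00000 bits

D_KL(P||U) = 1.00000 - 0.63551 = 0.36449 ≈ 0.3645 bits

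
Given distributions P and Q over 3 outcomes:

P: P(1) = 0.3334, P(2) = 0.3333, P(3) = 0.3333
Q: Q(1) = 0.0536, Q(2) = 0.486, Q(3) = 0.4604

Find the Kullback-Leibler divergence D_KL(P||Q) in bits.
0.5425 bits

D_KL(P||Q) = Σ P(x) log₂(P(x)/Q(x))

Computing term by term:
  P(1)·log₂(P(1)/Q(1)) = 0.3334·log₂(0.3334/0.0536) = 0.87916
  P(2)·log₂(P(2)/Q(2)) = 0.3333·log₂(0.3333/0.486) = -0.18136
  P(3)·log₂(P(3)/Q(3)) = 0.3333·log₂(0.3333/0.4604) = -0.15534

D_KL(P||Q) = 0.87916 - 0.18136 - 0.15534 = 0.54246 ≈ 0.5425 bits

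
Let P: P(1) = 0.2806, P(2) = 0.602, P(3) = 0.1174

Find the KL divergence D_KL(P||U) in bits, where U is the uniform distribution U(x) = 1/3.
0.2669 bits

U(i) = 1/3 for all i

D_KL(P||U) = Σ P(x) log₂(P(x) / (1/3))
           = Σ P(x) log₂(P(x)) + log₂(3)
           = log₂(3) - H(P)

H(P) = -Σ P(x) log₂(P(x)):
  -P(1)·log₂(P(1)) = -(0.2806)·log₂(0.2806) = 0.51446
  -P(2)·log₂(P(2)) = -(0.602)·log₂(0.602) = 0.44076
  -P(3)·log₂(P(3)) = -(0.1174)·log₂(0.1174) = 0.36282
H(P) = 0.51446 + 0.44076 + 0.36282 = 1.31804 bits

log₂(3) = 1.58496 bits

D_KL(P||U) = 1.58496 - 1.31804 = 0.26692 ≈ 0.2669 bits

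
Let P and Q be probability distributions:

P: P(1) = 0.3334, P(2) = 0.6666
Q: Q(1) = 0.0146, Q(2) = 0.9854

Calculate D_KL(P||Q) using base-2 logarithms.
1.1288 bits

D_KL(P||Q) = Σ P(x) log₂(P(x)/Q(x))

Computing term by term:
  P(1)·log₂(P(1)/Q(1)) = 0.3334·log₂(0.3334/0.0146) = 1.50471
  P(2)·log₂(P(2)/Q(2)) = 0.6666·log₂(0.6666/0.9854) = -0.37589

D_KL(P||Q) = 1.50471 - 0.37589 = 1.12882 ≈ 1.1288 bits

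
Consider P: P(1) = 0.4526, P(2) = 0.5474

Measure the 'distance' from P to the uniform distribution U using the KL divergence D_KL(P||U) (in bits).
0.0065 bits

U(i) = 1/2 for all i

D_KL(P||U) = Σ P(x) log₂(P(x) / (1/2))
           = Σ P(x) log₂(P(x)) + log₂(2)
           = log₂(2) - H(P)

H(P) = -Σ P(x) log₂(P(x)):
  -P(1)·log₂(P(1)) = -(0.4526)·log₂(0.4526) = 0.51763
  -P(2)·log₂(P(2)) = -(0.5474)·log₂(0.5474) = 0.47587
H(P) = 0.51763 + 0.47587 = 0.99350 bits

log₂(2) = 1.00000 bits

D_KL(P||U) = 1.00000 - 0.99350 = 0.00650 ≈ 0.0065 bits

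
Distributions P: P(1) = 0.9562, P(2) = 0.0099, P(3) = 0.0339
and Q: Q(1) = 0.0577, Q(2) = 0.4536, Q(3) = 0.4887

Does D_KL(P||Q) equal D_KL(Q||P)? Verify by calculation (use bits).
D_KL(P||Q) = 3.6881 bits, D_KL(Q||P) = 4.1505 bits. No — D_KL(P||Q) ≠ D_KL(Q||P) for this pair.

D_KL(P||Q) = Σ P(x) log₂(P(x)/Q(x))

Computing term by term:
  P(1)·log₂(P(1)/Q(1)) = 0.9562·log₂(0.9562/0.0577) = 3.87325
  P(2)·log₂(P(2)/Q(2)) = 0.0099·log₂(0.0099/0.4536) = -0.05463
  P(3)·log₂(P(3)/Q(3)) = 0.0339·log₂(0.0339/0.4887) = -0.13050

D_KL(P||Q) = 3.87325 - 0.05463 - 0.13050 = 3.68812 ≈ 3.6881 bits

D_KL(Q||P) = Σ Q(x) log₂(Q(x)/P(x))

Computing term by term:
  Q(1)·log₂(Q(1)/P(1)) = 0.0577·log₂(0.0577/0.9562) = -0.23372
  Q(2)·log₂(Q(2)/P(2)) = 0.4536·log₂(0.4536/0.0099) = 2.50290
  Q(3)·log₂(Q(3)/P(3)) = 0.4887·log₂(0.4887/0.0339) = 1.88130

D_KL(Q||P) = -0.23372 + 2.50290 + 1.88130 = 4.15048 ≈ 4.1505 bits

These are NOT equal (difference: 0.4624 bits). KL divergence is asymmetric: D_KL(P||Q) ≠ D_KL(Q||P) in general.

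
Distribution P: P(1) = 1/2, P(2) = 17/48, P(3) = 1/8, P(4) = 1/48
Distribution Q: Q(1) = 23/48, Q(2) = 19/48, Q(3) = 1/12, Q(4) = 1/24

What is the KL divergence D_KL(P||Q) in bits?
0.0262 bits

D_KL(P||Q) = Σ P(x) log₂(P(x)/Q(x))

Computing term by term:
  P(1)·log₂(P(1)/Q(1)) = (1/2)·log₂((1/2)/(23/48)) = 0.03070
  P(2)·log₂(P(2)/Q(2)) = (17/48)·log₂((17/48)/(19/48)) = -0.05683
  P(3)·log₂(P(3)/Q(3)) = (1/8)·log₂((1/8)/(1/12)) = 0.07312
  P(4)·log₂(P(4)/Q(4)) = (1/48)·log₂((1/48)/(1/24)) = -0.02083

D_KL(P||Q) = 0.03070 - 0.05683 + 0.07312 - 0.02083 = 0.02616 ≈ 0.0262 bits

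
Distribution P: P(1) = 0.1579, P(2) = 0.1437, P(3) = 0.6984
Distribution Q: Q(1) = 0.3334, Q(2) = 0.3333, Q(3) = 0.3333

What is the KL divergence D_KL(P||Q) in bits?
0.4007 bits

D_KL(P||Q) = Σ P(x) log₂(P(x)/Q(x))

Computing term by term:
  P(1)·log₂(P(1)/Q(1)) = 0.1579·log₂(0.1579/0.3334) = -0.17025
  P(2)·log₂(P(2)/Q(2)) = 0.1437·log₂(0.1437/0.3333) = -0.17442
  P(3)·log₂(P(3)/Q(3)) = 0.6984·log₂(0.6984/0.3333) = 0.74535

D_KL(P||Q) = -0.17025 - 0.17442 + 0.74535 = 0.40068 ≈ 0.4007 bits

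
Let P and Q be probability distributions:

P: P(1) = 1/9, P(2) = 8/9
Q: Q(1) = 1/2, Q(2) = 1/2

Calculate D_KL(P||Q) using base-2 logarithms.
0.4967 bits

D_KL(P||Q) = Σ P(x) log₂(P(x)/Q(x))

Computing term by term:
  P(1)·log₂(P(1)/Q(1)) = (1/9)·log₂((1/9)/(1/2)) = -0.24110
  P(2)·log₂(P(2)/Q(2)) = (8/9)·log₂((8/9)/(1/2)) = 0.73784

D_KL(P||Q) = -0.24110 + 0.73784 = 0.49674 ≈ 0.4967 bits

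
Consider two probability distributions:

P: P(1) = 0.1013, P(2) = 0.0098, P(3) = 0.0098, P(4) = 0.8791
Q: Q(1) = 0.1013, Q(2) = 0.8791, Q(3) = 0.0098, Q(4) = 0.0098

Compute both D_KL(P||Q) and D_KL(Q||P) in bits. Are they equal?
D_KL(P||Q) = 5.6392 bits, D_KL(Q||P) = 5.6392 bits. Yes, in this case they are equal (although KL divergence is not symmetric in general).

D_KL(P||Q) = Σ P(x) log₂(P(x)/Q(x))

Computing term by term:
  P(1)·log₂(P(1)/Q(1)) = 0.1013·log₂(0.1013/0.1013) = 0.00000
  P(2)·log₂(P(2)/Q(2)) = 0.0098·log₂(0.0098/0.8791) = -0.06357
  P(3)·log₂(P(3)/Q(3)) = 0.0098·log₂(0.0098/0.0098) = 0.00000
  P(4)·log₂(P(4)/Q(4)) = 0.8791·log₂(0.8791/0.0098) = 5.70281

D_KL(P||Q) = 0.00000 - 0.06357 + 0.00000 + 5.70281 = 5.63924 ≈ 5.6392 bits

D_KL(Q||P) = Σ Q(x) log₂(Q(x)/P(x))

Computing term by term:
  Q(1)·log₂(Q(1)/P(1)) = 0.1013·log₂(0.1013/0.1013) = 0.00000
  Q(2)·log₂(Q(2)/P(2)) = 0.8791·log₂(0.8791/0.0098) = 5.70281
  Q(3)·log₂(Q(3)/P(3)) = 0.0098·log₂(0.0098/0.0098) = 0.00000
  Q(4)·log₂(Q(4)/P(4)) = 0.0098·log₂(0.0098/0.8791) = -0.06357

D_KL(Q||P) = 0.00000 + 5.70281 + 0.00000 - 0.06357 = 5.63924 ≈ 5.6392 bits

These ARE equal here. Q is P with outcomes relabeled (Q(2) = P(4), Q(4) = P(2)) by a relabeling that is its own inverse, so the two sums contain exactly the same terms in a different order. This is a special case — KL divergence is not symmetric in general: D_KL(P||Q) ≠ D_KL(Q||P) for most P, Q.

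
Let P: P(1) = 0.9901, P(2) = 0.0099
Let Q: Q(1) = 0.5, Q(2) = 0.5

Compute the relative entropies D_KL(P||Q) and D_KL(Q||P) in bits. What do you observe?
D_KL(P||Q) = 0.9199 bits, D_KL(Q||P) = 2.3364 bits. The two directions give different values (D_KL(Q||P) exceeds D_KL(P||Q) by 1.4165 bits): KL divergence is asymmetric.

D_KL(P||Q) = Σ P(x) log₂(P(x)/Q(x))

Computing term by term:
  P(1)·log₂(P(1)/Q(1)) = 0.9901·log₂(0.9901/0.5) = 0.97589
  P(2)·log₂(P(2)/Q(2)) = 0.0099·log₂(0.0099/0.5) = -0.05602

D_KL(P||Q) = 0.97589 - 0.05602 = 0.91987 ≈ 0.9199 bits

D_KL(Q||P) = Σ Q(x) log₂(Q(x)/P(x))

Computing term by term:
  Q(1)·log₂(Q(1)/P(1)) = 0.5·log₂(0.5/0.9901) = -0.49282
  Q(2)·log₂(Q(2)/P(2)) = 0.5·log₂(0.5/0.0099) = 2.82918

D_KL(Q||P) = -0.49282 + 2.82918 = 2.33636 ≈ 2.3364 bits

These are NOT equal (difference: 1.4165 bits). KL divergence is asymmetric: D_KL(P||Q) ≠ D_KL(Q||P) in general.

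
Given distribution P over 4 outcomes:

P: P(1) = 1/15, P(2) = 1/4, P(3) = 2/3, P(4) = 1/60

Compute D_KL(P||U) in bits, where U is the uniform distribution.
0.7511 bits

U(i) = 1/4 for all i

D_KL(P||U) = Σ P(x) log₂(P(x) / (1/4))
           = Σ P(x) log₂(P(x)) + log₂(4)
           = log₂(4) - H(P)

H(P) = -Σ P(x) log₂(P(x)):
  -P(1)·log₂(P(1)) = -(1/15)·log₂(1/15) = 0.26046
  -P(2)·log₂(P(2)) = -(1/4)·log₂(1/4) = 0.50000
  -P(3)·log₂(P(3)) = -(2/3)·log₂(2/3) = 0.38998
  -P(4)·log₂(P(4)) = -(1/60)·log₂(1/60) = 0.09845
H(P) = 0.26046 + 0.50000 + 0.38998 + 0.09845 = 1.24889 bits

log₂(4) = 2.00000 bits

D_KL(P||U) = 2.00000 - 1.24889 = 0.75111 ≈ 0.7511 bits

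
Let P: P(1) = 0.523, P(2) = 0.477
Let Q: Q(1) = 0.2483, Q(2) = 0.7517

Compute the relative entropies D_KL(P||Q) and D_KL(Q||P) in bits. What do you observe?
D_KL(P||Q) = 0.2491 bits, D_KL(Q||P) = 0.2264 bits. The two directions give different values (D_KL(P||Q) exceeds D_KL(Q||P) by 0.0227 bits): KL divergence is asymmetric.

D_KL(P||Q) = Σ P(x) log₂(P(x)/Q(x))

Computing term by term:
  P(1)·log₂(P(1)/Q(1)) = 0.523·log₂(0.523/0.2483) = 0.56208
  P(2)·log₂(P(2)/Q(2)) = 0.477·log₂(0.477/0.7517) = -0.31299

D_KL(P||Q) = 0.56208 - 0.31299 = 0.24909 ≈ 0.2491 bits

D_KL(Q||P) = Σ Q(x) log₂(Q(x)/P(x))

Computing term by term:
  Q(1)·log₂(Q(1)/P(1)) = 0.2483·log₂(0.2483/0.523) = -0.26685
  Q(2)·log₂(Q(2)/P(2)) = 0.7517·log₂(0.7517/0.477) = 0.49324

D_KL(Q||P) = -0.26685 + 0.49324 = 0.22639 ≈ 0.2264 bits

These are NOT equal (difference: 0.0227 bits). KL divergence is asymmetric: D_KL(P||Q) ≠ D_KL(Q||P) in general.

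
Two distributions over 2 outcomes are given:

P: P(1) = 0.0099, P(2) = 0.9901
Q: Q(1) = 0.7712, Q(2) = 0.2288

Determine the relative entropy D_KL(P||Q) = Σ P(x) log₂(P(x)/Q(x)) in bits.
2.0304 bits

D_KL(P||Q) = Σ P(x) log₂(P(x)/Q(x))

Computing term by term:
  P(1)·log₂(P(1)/Q(1)) = 0.0099·log₂(0.0099/0.7712) = -0.06221
  P(2)·log₂(P(2)/Q(2)) = 0.9901·log₂(0.9901/0.2288) = 2.09256

D_KL(P||Q) = -0.06221 + 2.09256 = 2.03035 ≈ 2.0304 bits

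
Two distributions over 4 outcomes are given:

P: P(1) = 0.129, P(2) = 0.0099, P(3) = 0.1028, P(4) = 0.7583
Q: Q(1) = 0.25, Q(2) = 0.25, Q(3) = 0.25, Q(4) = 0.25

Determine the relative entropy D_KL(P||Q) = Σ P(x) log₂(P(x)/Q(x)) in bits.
0.9129 bits

D_KL(P||Q) = Σ P(x) log₂(P(x)/Q(x))

Computing term by term:
  P(1)·log₂(P(1)/Q(1)) = 0.129·log₂(0.129/0.25) = -0.12314
  P(2)·log₂(P(2)/Q(2)) = 0.0099·log₂(0.0099/0.25) = -0.04612
  P(3)·log₂(P(3)/Q(3)) = 0.1028·log₂(0.1028/0.25) = -0.13180
  P(4)·log₂(P(4)/Q(4)) = 0.7583·log₂(0.7583/0.25) = 1.21392

D_KL(P||Q) = -0.12314 - 0.04612 - 0.13180 + 1.21392 = 0.91286 ≈ 0.9129 bits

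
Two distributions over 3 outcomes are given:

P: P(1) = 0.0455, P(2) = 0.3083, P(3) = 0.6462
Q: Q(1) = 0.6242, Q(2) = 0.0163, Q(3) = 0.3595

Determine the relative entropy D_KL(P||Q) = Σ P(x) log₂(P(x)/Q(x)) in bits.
1.6824 bits

D_KL(P||Q) = Σ P(x) log₂(P(x)/Q(x))

Computing term by term:
  P(1)·log₂(P(1)/Q(1)) = 0.0455·log₂(0.0455/0.6242) = -0.17190
  P(2)·log₂(P(2)/Q(2)) = 0.3083·log₂(0.3083/0.0163) = 1.30762
  P(3)·log₂(P(3)/Q(3)) = 0.6462·log₂(0.6462/0.3595) = 0.54668

D_KL(P||Q) = -0.17190 + 1.30762 + 0.54668 = 1.68240 ≈ 1.6824 bits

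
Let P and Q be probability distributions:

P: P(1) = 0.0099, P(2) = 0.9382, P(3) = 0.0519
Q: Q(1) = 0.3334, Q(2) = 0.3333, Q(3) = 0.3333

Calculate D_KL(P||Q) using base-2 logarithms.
1.2113 bits

D_KL(P||Q) = Σ P(x) log₂(P(x)/Q(x))

Computing term by term:
  P(1)·log₂(P(1)/Q(1)) = 0.0099·log₂(0.0099/0.3334) = -0.05023
  P(2)·log₂(P(2)/Q(2)) = 0.9382·log₂(0.9382/0.3333) = 1.40080
  P(3)·log₂(P(3)/Q(3)) = 0.0519·log₂(0.0519/0.3333) = -0.13925

D_KL(P||Q) = -0.05023 + 1.40080 - 0.13925 = 1.21132 ≈ 1.2113 bits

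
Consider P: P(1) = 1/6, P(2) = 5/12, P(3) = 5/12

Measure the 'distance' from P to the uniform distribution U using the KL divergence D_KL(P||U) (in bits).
0.1016 bits

U(i) = 1/3 for all i

D_KL(P||U) = Σ P(x) log₂(P(x) / (1/3))
           = Σ P(x) log₂(P(x)) + log₂(3)
           = log₂(3) - H(P)

H(P) = -Σ P(x) log₂(P(x)):
  -P(1)·log₂(P(1)) = -(1/6)·log₂(1/6) = 0.43083
  -P(2)·log₂(P(2)) = -(5/12)·log₂(5/12) = 0.52626
  -P(3)·log₂(P(3)) = -(5/12)·log₂(5/12) = 0.52626
H(P) = 0.43083 + 0.52626 + 0.52626 = 1.48335 bits

log₂(3) = 1.58496 bits

D_KL(P||U) = 1.58496 - 1.48335 = 0.10161 ≈ 0.1016 bits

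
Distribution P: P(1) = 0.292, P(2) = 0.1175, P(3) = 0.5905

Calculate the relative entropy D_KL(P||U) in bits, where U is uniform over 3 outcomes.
0.2546 bits

U(i) = 1/3 for all i

D_KL(P||U) = Σ P(x) log₂(P(x) / (1/3))
           = Σ P(x) log₂(P(x)) + log₂(3)
           = log₂(3) - H(P)

H(P) = -Σ P(x) log₂(P(x)):
  -P(1)·log₂(P(1)) = -(0.292)·log₂(0.292) = 0.51858
  -P(2)·log₂(P(2)) = -(0.1175)·log₂(0.1175) = 0.36299
  -P(3)·log₂(P(3)) = -(0.5905)·log₂(0.5905) = 0.44877
H(P) = 0.51858 + 0.36299 + 0.44877 = 1.33034 bits

log₂(3) = 1.58496 bits

D_KL(P||U) = 1.58496 - 1.33034 = 0.25462 ≈ 0.2546 bits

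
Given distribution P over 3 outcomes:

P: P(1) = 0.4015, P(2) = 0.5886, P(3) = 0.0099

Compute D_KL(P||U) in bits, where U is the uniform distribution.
0.5404 bits

U(i) = 1/3 for all i

D_KL(P||U) = Σ P(x) log₂(P(x) / (1/3))
           = Σ P(x) log₂(P(x)) + log₂(3)
           = log₂(3) - H(P)

H(P) = -Σ P(x) log₂(P(x)):
  -P(1)·log₂(P(1)) = -(0.4015)·log₂(0.4015) = 0.52859
  -P(2)·log₂(P(2)) = -(0.5886)·log₂(0.5886) = 0.45007
  -P(3)·log₂(P(3)) = -(0.0099)·log₂(0.0099) = 0.06592
H(P) = 0.52859 + 0.45007 + 0.06592 = 1.04458 bits

log₂(3) = 1.58496 bits

D_KL(P||U) = 1.58496 - 1.04458 = 0.54038 ≈ 0.5404 bits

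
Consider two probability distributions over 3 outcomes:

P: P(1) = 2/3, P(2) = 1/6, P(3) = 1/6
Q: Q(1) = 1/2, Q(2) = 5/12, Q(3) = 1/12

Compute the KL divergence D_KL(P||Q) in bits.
0.2230 bits

D_KL(P||Q) = Σ P(x) log₂(P(x)/Q(x))

Computing term by term:
  P(1)·log₂(P(1)/Q(1)) = (2/3)·log₂((2/3)/(1/2)) = 0.27669
  P(2)·log₂(P(2)/Q(2)) = (1/6)·log₂((1/6)/(5/12)) = -0.22032
  P(3)·log₂(P(3)/Q(3)) = (1/6)·log₂((1/6)/(1/12)) = 0.16667

D_KL(P||Q) = 0.27669 - 0.22032 + 0.16667 = 0.22304 ≈ 0.2230 bits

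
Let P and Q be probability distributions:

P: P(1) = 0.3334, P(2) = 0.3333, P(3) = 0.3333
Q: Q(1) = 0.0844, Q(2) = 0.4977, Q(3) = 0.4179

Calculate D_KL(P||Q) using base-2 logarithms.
0.3592 bits

D_KL(P||Q) = Σ P(x) log₂(P(x)/Q(x))

Computing term by term:
  P(1)·log₂(P(1)/Q(1)) = 0.3334·log₂(0.3334/0.0844) = 0.66078
  P(2)·log₂(P(2)/Q(2)) = 0.3333·log₂(0.3333/0.4977) = -0.19280
  P(3)·log₂(P(3)/Q(3)) = 0.3333·log₂(0.3333/0.4179) = -0.10877

D_KL(P||Q) = 0.66078 - 0.19280 - 0.10877 = 0.35921 ≈ 0.3592 bits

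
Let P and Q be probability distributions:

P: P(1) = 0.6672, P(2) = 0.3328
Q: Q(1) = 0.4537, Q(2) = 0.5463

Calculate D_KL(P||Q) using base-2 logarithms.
0.1333 bits

D_KL(P||Q) = Σ P(x) log₂(P(x)/Q(x))

Computing term by term:
  P(1)·log₂(P(1)/Q(1)) = 0.6672·log₂(0.6672/0.4537) = 0.37122
  P(2)·log₂(P(2)/Q(2)) = 0.3328·log₂(0.3328/0.5463) = -0.23796

D_KL(P||Q) = 0.37122 - 0.23796 = 0.13326 ≈ 0.1333 bits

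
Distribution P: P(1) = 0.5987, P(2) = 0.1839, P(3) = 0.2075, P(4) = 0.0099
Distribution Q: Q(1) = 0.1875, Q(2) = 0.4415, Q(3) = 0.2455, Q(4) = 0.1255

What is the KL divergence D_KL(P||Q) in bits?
0.6838 bits

D_KL(P||Q) = Σ P(x) log₂(P(x)/Q(x))

Computing term by term:
  P(1)·log₂(P(1)/Q(1)) = 0.5987·log₂(0.5987/0.1875) = 1.00279
  P(2)·log₂(P(2)/Q(2)) = 0.1839·log₂(0.1839/0.4415) = -0.23236
  P(3)·log₂(P(3)/Q(3)) = 0.2075·log₂(0.2075/0.2455) = -0.05034
  P(4)·log₂(P(4)/Q(4)) = 0.0099·log₂(0.0099/0.1255) = -0.03627

D_KL(P||Q) = 1.00279 - 0.23236 - 0.05034 - 0.03627 = 0.68382 ≈ 0.6838 bits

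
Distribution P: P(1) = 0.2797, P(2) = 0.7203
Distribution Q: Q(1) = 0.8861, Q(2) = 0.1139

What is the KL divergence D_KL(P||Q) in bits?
1.4513 bits

D_KL(P||Q) = Σ P(x) log₂(P(x)/Q(x))

Computing term by term:
  P(1)·log₂(P(1)/Q(1)) = 0.2797·log₂(0.2797/0.8861) = -0.46531
  P(2)·log₂(P(2)/Q(2)) = 0.7203·log₂(0.7203/0.1139) = 1.91660

D_KL(P||Q) = -0.46531 + 1.91660 = 1.45129 ≈ 1.4513 bits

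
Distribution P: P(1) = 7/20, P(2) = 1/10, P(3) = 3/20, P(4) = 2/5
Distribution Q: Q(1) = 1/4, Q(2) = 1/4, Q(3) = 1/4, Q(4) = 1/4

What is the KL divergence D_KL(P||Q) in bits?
0.1984 bits

D_KL(P||Q) = Σ P(x) log₂(P(x)/Q(x))

Computing term by term:
  P(1)·log₂(P(1)/Q(1)) = (7/20)·log₂((7/20)/(1/4)) = 0.16990
  P(2)·log₂(P(2)/Q(2)) = (1/10)·log₂((1/10)/(1/4)) = -0.13219
  P(3)·log₂(P(3)/Q(3)) = (3/20)·log₂((3/20)/(1/4)) = -0.11054
  P(4)·log₂(P(4)/Q(4)) = (2/5)·log₂((2/5)/(1/4)) = 0.27123

D_KL(P||Q) = 0.16990 - 0.13219 - 0.11054 + 0.27123 = 0.19840 ≈ 0.1984 bits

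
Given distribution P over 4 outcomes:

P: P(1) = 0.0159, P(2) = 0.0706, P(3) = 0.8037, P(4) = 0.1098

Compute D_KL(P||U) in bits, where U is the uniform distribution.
1.0317 bits

U(i) = 1/4 for all i

D_KL(P||U) = Σ P(x) log₂(P(x) / (1/4))
           = Σ P(x) log₂(P(x)) + log₂(4)
           = log₂(4) - H(P)

H(P) = -Σ P(x) log₂(P(x)):
  -P(1)·log₂(P(1)) = -(0.0159)·log₂(0.0159) = 0.09500
  -P(2)·log₂(P(2)) = -(0.0706)·log₂(0.0706) = 0.26999
  -P(3)·log₂(P(3)) = -(0.8037)·log₂(0.8037) = 0.25338
  -P(4)·log₂(P(4)) = -(0.1098)·log₂(0.1098) = 0.34994
H(P) = 0.09500 + 0.26999 + 0.25338 + 0.34994 = 0.96831 bits

log₂(4) = 2.00000 bits

D_KL(P||U) = 2.00000 - 0.96831 = 1.03169 ≈ 1.0317 bits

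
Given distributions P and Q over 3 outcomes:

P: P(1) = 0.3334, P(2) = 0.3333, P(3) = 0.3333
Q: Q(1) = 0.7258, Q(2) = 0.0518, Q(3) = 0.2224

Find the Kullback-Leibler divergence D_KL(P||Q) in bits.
0.7155 bits

D_KL(P||Q) = Σ P(x) log₂(P(x)/Q(x))

Computing term by term:
  P(1)·log₂(P(1)/Q(1)) = 0.3334·log₂(0.3334/0.7258) = -0.37418
  P(2)·log₂(P(2)/Q(2)) = 0.3333·log₂(0.3333/0.0518) = 0.89518
  P(3)·log₂(P(3)/Q(3)) = 0.3333·log₂(0.3333/0.2224) = 0.19454

D_KL(P||Q) = -0.37418 + 0.89518 + 0.19454 = 0.71554 ≈ 0.7155 bits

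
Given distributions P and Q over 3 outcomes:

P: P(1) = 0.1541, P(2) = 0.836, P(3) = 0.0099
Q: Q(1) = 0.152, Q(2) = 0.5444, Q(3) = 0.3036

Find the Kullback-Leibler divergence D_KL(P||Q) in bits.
0.4715 bits

D_KL(P||Q) = Σ P(x) log₂(P(x)/Q(x))

Computing term by term:
  P(1)·log₂(P(1)/Q(1)) = 0.1541·log₂(0.1541/0.152) = 0.00305
  P(2)·log₂(P(2)/Q(2)) = 0.836·log₂(0.836/0.5444) = 0.51735
  P(3)·log₂(P(3)/Q(3)) = 0.0099·log₂(0.0099/0.3036) = -0.04889

D_KL(P||Q) = 0.00305 + 0.51735 - 0.04889 = 0.47151 ≈ 0.4715 bits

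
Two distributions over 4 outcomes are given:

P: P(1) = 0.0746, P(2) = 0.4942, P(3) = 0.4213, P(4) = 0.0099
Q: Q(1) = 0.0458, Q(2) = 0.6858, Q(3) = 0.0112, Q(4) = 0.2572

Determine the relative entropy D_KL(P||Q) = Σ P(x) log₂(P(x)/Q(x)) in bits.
1.9772 bits

D_KL(P||Q) = Σ P(x) log₂(P(x)/Q(x))

Computing term by term:
  P(1)·log₂(P(1)/Q(1)) = 0.0746·log₂(0.0746/0.0458) = 0.05251
  P(2)·log₂(P(2)/Q(2)) = 0.4942·log₂(0.4942/0.6858) = -0.23360
  P(3)·log₂(P(3)/Q(3)) = 0.4213·log₂(0.4213/0.0112) = 2.20478
  P(4)·log₂(P(4)/Q(4)) = 0.0099·log₂(0.0099/0.2572) = -0.04652

D_KL(P||Q) = 0.05251 - 0.23360 + 2.20478 - 0.04652 = 1.97717 ≈ 1.9772 bits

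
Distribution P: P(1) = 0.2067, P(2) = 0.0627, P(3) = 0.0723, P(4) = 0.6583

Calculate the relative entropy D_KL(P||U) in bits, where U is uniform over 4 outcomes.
0.6083 bits

U(i) = 1/4 for all i

D_KL(P||U) = Σ P(x) log₂(P(x) / (1/4))
           = Σ P(x) log₂(P(x)) + log₂(4)
           = log₂(4) - H(P)

H(P) = -Σ P(x) log₂(P(x)):
  -P(1)·log₂(P(1)) = -(0.2067)·log₂(0.2067) = 0.47012
  -P(2)·log₂(P(2)) = -(0.0627)·log₂(0.0627) = 0.25051
  -P(3)·log₂(P(3)) = -(0.0723)·log₂(0.0723) = 0.27401
  -P(4)·log₂(P(4)) = -(0.6583)·log₂(0.6583) = 0.39708
H(P) = 0.47012 + 0.25051 + 0.27401 + 0.39708 = 1.39172 bits

log₂(4) = 2.00000 bits

D_KL(P||U) = 2.00000 - 1.39172 = 0.60828 ≈ 0.6083 bits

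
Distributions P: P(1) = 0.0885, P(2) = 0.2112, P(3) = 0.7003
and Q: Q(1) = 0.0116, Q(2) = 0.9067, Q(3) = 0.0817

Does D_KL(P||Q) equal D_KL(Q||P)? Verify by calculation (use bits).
D_KL(P||Q) = 1.9861 bits, D_KL(Q||P) = 1.6187 bits. No — D_KL(P||Q) ≠ D_KL(Q||P) for this pair.

D_KL(P||Q) = Σ P(x) log₂(P(x)/Q(x))

Computing term by term:
  P(1)·log₂(P(1)/Q(1)) = 0.0885·log₂(0.0885/0.0116) = 0.25944
  P(2)·log₂(P(2)/Q(2)) = 0.2112·log₂(0.2112/0.9067) = -0.44395
  P(3)·log₂(P(3)/Q(3)) = 0.7003·log₂(0.7003/0.0817) = 2.17063

D_KL(P||Q) = 0.25944 - 0.44395 + 2.17063 = 1.98612 ≈ 1.9861 bits

D_KL(Q||P) = Σ Q(x) log₂(Q(x)/P(x))

Computing term by term:
  Q(1)·log₂(Q(1)/P(1)) = 0.0116·log₂(0.0116/0.0885) = -0.03401
  Q(2)·log₂(Q(2)/P(2)) = 0.9067·log₂(0.9067/0.2112) = 1.90590
  Q(3)·log₂(Q(3)/P(3)) = 0.0817·log₂(0.0817/0.7003) = -0.25323

D_KL(Q||P) = -0.03401 + 1.90590 - 0.25323 = 1.61866 ≈ 1.6187 bits

These are NOT equal (difference: 0.3674 bits). KL divergence is asymmetric: D_KL(P||Q) ≠ D_KL(Q||P) in general.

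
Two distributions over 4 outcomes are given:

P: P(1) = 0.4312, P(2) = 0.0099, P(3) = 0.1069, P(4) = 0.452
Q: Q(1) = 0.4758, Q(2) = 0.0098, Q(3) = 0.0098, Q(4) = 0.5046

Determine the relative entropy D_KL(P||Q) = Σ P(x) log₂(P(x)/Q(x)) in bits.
0.2357 bits

D_KL(P||Q) = Σ P(x) log₂(P(x)/Q(x))

Computing term by term:
  P(1)·log₂(P(1)/Q(1)) = 0.4312·log₂(0.4312/0.4758) = -0.06123
  P(2)·log₂(P(2)/Q(2)) = 0.0099·log₂(0.0099/0.0098) = 0.00015
  P(3)·log₂(P(3)/Q(3)) = 0.1069·log₂(0.1069/0.0098) = 0.36852
  P(4)·log₂(P(4)/Q(4)) = 0.452·log₂(0.452/0.5046) = -0.07179

D_KL(P||Q) = -0.06123 + 0.00015 + 0.36852 - 0.07179 = 0.23565 ≈ 0.2357 bits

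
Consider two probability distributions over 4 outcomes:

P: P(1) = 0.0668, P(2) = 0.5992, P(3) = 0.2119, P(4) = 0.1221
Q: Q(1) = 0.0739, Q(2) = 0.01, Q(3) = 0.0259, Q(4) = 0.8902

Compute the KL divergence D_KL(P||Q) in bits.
3.8211 bits

D_KL(P||Q) = Σ P(x) log₂(P(x)/Q(x))

Computing term by term:
  P(1)·log₂(P(1)/Q(1)) = 0.0668·log₂(0.0668/0.0739) = -0.00973
  P(2)·log₂(P(2)/Q(2)) = 0.5992·log₂(0.5992/0.01) = 3.53826
  P(3)·log₂(P(3)/Q(3)) = 0.2119·log₂(0.2119/0.0259) = 0.64256
  P(4)·log₂(P(4)/Q(4)) = 0.1221·log₂(0.1221/0.8902) = -0.34995

D_KL(P||Q) = -0.00973 + 3.53826 + 0.64256 - 0.34995 = 3.82114 ≈ 3.8211 bits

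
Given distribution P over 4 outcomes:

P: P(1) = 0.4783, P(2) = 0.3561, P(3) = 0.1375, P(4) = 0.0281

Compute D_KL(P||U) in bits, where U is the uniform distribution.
0.4222 bits

U(i) = 1/4 for all i

D_KL(P||U) = Σ P(x) log₂(P(x) / (1/4))
           = Σ P(x) log₂(P(x)) + log₂(4)
           = log₂(4) - H(P)

H(P) = -Σ P(x) log₂(P(x)):
  -P(1)·log₂(P(1)) = -(0.4783)·log₂(0.4783) = 0.50892
  -P(2)·log₂(P(2)) = -(0.3561)·log₂(0.3561) = 0.53046
  -P(3)·log₂(P(3)) = -(0.1375)·log₂(0.1375) = 0.39359
  -P(4)·log₂(P(4)) = -(0.0281)·log₂(0.0281) = 0.14481
H(P) = 0.50892 + 0.53046 + 0.39359 + 0.14481 = 1.57778 bits

log₂(4) = 2.00000 bits

D_KL(P||U) = 2.00000 - 1.57778 = 0.42222 ≈ 0.4222 bits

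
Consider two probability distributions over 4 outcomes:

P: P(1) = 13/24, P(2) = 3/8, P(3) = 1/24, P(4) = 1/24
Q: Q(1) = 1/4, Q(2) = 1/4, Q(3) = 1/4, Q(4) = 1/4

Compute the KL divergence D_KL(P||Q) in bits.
0.6082 bits

D_KL(P||Q) = Σ P(x) log₂(P(x)/Q(x))

Computing term by term:
  P(1)·log₂(P(1)/Q(1)) = (13/24)·log₂((13/24)/(1/4)) = 0.60422
  P(2)·log₂(P(2)/Q(2)) = (3/8)·log₂((3/8)/(1/4)) = 0.21936
  P(3)·log₂(P(3)/Q(3)) = (1/24)·log₂((1/24)/(1/4)) = -0.10771
  P(4)·log₂(P(4)/Q(4)) = (1/24)·log₂((1/24)/(1/4)) = -0.10771

D_KL(P||Q) = 0.60422 + 0.21936 - 0.10771 - 0.10771 = 0.60816 ≈ 0.6082 bits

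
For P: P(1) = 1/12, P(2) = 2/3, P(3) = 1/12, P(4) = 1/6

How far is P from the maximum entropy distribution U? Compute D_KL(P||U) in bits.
0.5817 bits

U(i) = 1/4 for all i

D_KL(P||U) = Σ P(x) log₂(P(x) / (1/4))
           = Σ P(x) log₂(P(x)) + log₂(4)
           = log₂(4) - H(P)

H(P) = -Σ P(x) log₂(P(x)):
  -P(1)·log₂(P(1)) = -(1/12)·log₂(1/12) = 0.29875
  -P(2)·log₂(P(2)) = -(2/3)·log₂(2/3) = 0.38998
  -P(3)·log₂(P(3)) = -(1/12)·log₂(1/12) = 0.29875
  -P(4)·log₂(P(4)) = -(1/6)·log₂(1/6) = 0.43083
H(P) = 0.29875 + 0.38998 + 0.29875 + 0.43083 = 1.41831 bits

log₂(4) = 2.00000 bits

D_KL(P||U) = 2.00000 - 1.41831 = 0.58169 ≈ 0.5817 bits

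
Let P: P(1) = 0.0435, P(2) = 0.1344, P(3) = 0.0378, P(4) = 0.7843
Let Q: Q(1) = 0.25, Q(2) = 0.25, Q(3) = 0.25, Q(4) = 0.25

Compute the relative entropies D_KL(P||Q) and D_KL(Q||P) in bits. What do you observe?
D_KL(P||Q) = 0.9606 bits, D_KL(Q||P) = 1.1236 bits. The two directions give different values (D_KL(Q||P) exceeds D_KL(P||Q) by 0.1630 bits): KL divergence is asymmetric.

D_KL(P||Q) = Σ P(x) log₂(P(x)/Q(x))

Computing term by term:
  P(1)·log₂(P(1)/Q(1)) = 0.0435·log₂(0.0435/0.25) = -0.10974
  P(2)·log₂(P(2)/Q(2)) = 0.1344·log₂(0.1344/0.25) = -0.12034
  P(3)·log₂(P(3)/Q(3)) = 0.0378·log₂(0.0378/0.25) = -0.10302
  P(4)·log₂(P(4)/Q(4)) = 0.7843·log₂(0.7843/0.25) = 1.29369

D_KL(P||Q) = -0.10974 - 0.12034 - 0.10302 + 1.29369 = 0.96059 ≈ 0.9606 bits

D_KL(Q||P) = Σ Q(x) log₂(Q(x)/P(x))

Computing term by term:
  Q(1)·log₂(Q(1)/P(1)) = 0.25·log₂(0.25/0.0435) = 0.63071
  Q(2)·log₂(Q(2)/P(2)) = 0.25·log₂(0.25/0.1344) = 0.22385
  Q(3)·log₂(Q(3)/P(3)) = 0.25·log₂(0.25/0.0378) = 0.68137
  Q(4)·log₂(Q(4)/P(4)) = 0.25·log₂(0.25/0.7843) = -0.41237

D_KL(Q||P) = 0.63071 + 0.22385 + 0.68137 - 0.41237 = 1.12356 ≈ 1.1236 bits

These are NOT equal (difference: 0.1630 bits). KL divergence is asymmetric: D_KL(P||Q) ≠ D_KL(Q||P) in general.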